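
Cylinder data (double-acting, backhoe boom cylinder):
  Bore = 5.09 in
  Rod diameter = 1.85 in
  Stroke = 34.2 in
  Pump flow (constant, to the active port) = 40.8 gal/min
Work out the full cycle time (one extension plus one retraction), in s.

Cap-side area A_cap = π/4 × (5.09 in)² = 20.35 in^2
Rod-side annular area A_ann = π/4 × (5.09² − 1.85²) = 17.66 in^2
t_ext = A_cap·L/Q = 4.430 s
t_ret = A_ann·L/Q = 3.845 s
t_cycle = t_ext + t_ret

t ≈ 8.28 s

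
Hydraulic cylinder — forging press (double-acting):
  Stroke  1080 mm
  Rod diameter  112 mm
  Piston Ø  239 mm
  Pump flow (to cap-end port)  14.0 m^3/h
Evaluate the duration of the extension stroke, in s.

t ≈ 12.5 s

Cap-side area A_cap = π/4 × (239 mm)² = 44860 mm^2
Swept volume V = A × L; t = V / Q = A·L / Q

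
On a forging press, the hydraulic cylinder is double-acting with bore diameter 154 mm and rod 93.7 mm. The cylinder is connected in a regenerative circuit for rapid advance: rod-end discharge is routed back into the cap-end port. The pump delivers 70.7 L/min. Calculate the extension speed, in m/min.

In regeneration the rod-end outflow joins the pump flow into the cap end, so the net volume the pump must supply per unit advance equals the rod cross-section area.
Rod cross-section A_rod = π/4 × (93.7 mm)² = 6896 mm^2
v = Q_pump / A_rod

v ≈ 10.3 m/min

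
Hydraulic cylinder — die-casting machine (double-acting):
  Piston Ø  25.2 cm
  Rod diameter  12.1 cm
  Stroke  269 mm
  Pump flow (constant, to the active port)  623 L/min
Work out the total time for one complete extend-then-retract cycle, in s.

Cap-side area A_cap = π/4 × (25.2 cm)² = 498.8 cm^2
Rod-side annular area A_ann = π/4 × (25.2² − 12.1²) = 383.8 cm^2
t_ext = A_cap·L/Q = 1.292 s
t_ret = A_ann·L/Q = 0.9942 s
t_cycle = t_ext + t_ret

t ≈ 2.29 s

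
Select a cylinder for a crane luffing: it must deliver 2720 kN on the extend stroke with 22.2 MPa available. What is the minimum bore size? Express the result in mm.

D ≈ 395 mm

Extension force acts on the full piston face: F = P × (π/4)D².
D = √(4F / (πP)) = √(4 × 2720 kN / (π × 22.2 MPa))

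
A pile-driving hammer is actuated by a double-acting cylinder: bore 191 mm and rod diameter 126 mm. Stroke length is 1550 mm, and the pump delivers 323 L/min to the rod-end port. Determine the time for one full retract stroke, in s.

t ≈ 4.66 s

Rod-side annular area A_ann = π/4 × (191² − 126²) = 16180 mm^2
Swept volume V = A × L; t = V / Q = A·L / Q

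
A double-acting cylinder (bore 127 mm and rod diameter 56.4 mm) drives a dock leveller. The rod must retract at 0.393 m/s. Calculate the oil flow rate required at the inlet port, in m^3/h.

Q ≈ 14.4 m^3/h

Rod-side annular area A_ann = π/4 × (127² − 56.4²) = 10170 mm^2
Q = A × v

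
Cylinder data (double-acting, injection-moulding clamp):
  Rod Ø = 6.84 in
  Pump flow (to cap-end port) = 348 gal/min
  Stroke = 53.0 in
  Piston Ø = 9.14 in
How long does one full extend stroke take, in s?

t ≈ 2.60 s

Cap-side area A_cap = π/4 × (9.14 in)² = 65.61 in^2
Swept volume V = A × L; t = V / Q = A·L / Q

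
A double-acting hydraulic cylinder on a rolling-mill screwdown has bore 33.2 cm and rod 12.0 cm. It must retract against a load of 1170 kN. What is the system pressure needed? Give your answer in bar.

P ≈ 155 bar

Rod-side annular area A_ann = π/4 × (33.2² − 12.0²) = 752.6 cm^2
Retraction: pressure acts on the annular area.
P = F / A = 1170 kN / A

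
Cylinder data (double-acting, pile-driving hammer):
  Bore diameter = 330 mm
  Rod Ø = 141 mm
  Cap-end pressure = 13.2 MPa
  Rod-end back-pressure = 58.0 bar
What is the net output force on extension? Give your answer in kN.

Cap-side area A_cap = π/4 × (330 mm)² = 85530 mm^2
Rod-side annular area A_ann = π/4 × (330² − 141²) = 69920 mm^2
Net thrust = P_cap·A_cap − P_rod·A_ann = 1129 kN − 405.5 kN

F ≈ 723 kN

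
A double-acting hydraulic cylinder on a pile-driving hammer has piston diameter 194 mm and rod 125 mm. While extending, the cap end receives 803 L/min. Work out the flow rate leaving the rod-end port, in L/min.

Cap-side area A_cap = π/4 × (194 mm)² = 29560 mm^2
Rod-side annular area A_ann = π/4 × (194² − 125²) = 17290 mm^2
Piston speed v = Q_in/A_cap; rod-end outflow Q_out = v × A_ann = Q_in × A_ann/A_cap.

Q_out ≈ 470 L/min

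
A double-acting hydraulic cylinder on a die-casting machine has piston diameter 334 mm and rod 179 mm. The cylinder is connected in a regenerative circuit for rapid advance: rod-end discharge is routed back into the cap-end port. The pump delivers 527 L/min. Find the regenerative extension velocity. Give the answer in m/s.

In regeneration the rod-end outflow joins the pump flow into the cap end, so the net volume the pump must supply per unit advance equals the rod cross-section area.
Rod cross-section A_rod = π/4 × (179 mm)² = 25160 mm^2
v = Q_pump / A_rod

v ≈ 0.349 m/s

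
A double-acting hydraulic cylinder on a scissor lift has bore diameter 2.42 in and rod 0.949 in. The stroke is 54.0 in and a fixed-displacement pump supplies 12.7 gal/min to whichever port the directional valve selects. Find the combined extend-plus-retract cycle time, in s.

Cap-side area A_cap = π/4 × (2.42 in)² = 4.600 in^2
Rod-side annular area A_ann = π/4 × (2.42² − 0.949²) = 3.892 in^2
t_ext = A_cap·L/Q = 5.080 s
t_ret = A_ann·L/Q = 4.299 s
t_cycle = t_ext + t_ret

t ≈ 9.38 s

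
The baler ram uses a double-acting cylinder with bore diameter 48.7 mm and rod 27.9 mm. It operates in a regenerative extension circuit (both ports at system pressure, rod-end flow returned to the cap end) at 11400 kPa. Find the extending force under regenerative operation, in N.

F ≈ 6970 N

With equal pressure on both faces, forces on the annular region cancel; the net push is pressure × rod cross-section.
Rod cross-section A_rod = π/4 × (27.9 mm)² = 611.4 mm^2
F = P × A_rod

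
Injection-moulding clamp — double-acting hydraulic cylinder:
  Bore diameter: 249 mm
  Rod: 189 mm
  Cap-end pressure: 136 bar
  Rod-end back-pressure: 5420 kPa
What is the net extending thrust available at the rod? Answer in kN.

F ≈ 550 kN

Cap-side area A_cap = π/4 × (249 mm)² = 48700 mm^2
Rod-side annular area A_ann = π/4 × (249² − 189²) = 20640 mm^2
Net thrust = P_cap·A_cap − P_rod·A_ann = 662.3 kN − 111.9 kN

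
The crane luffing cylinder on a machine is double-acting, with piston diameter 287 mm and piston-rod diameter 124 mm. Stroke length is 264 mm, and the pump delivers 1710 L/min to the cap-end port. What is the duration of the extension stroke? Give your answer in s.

t ≈ 0.599 s

Cap-side area A_cap = π/4 × (287 mm)² = 64690 mm^2
Swept volume V = A × L; t = V / Q = A·L / Q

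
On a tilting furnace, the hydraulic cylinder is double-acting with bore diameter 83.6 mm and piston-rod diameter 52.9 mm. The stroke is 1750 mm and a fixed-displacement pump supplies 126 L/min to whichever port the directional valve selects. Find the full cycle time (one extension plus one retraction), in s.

t ≈ 7.32 s

Cap-side area A_cap = π/4 × (83.6 mm)² = 5489 mm^2
Rod-side annular area A_ann = π/4 × (83.6² − 52.9²) = 3291 mm^2
t_ext = A_cap·L/Q = 4.574 s
t_ret = A_ann·L/Q = 2.743 s
t_cycle = t_ext + t_ret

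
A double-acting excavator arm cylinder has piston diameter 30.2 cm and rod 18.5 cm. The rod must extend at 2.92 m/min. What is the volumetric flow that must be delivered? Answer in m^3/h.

Cap-side area A_cap = π/4 × (30.2 cm)² = 716.3 cm^2
Q = A × v

Q ≈ 12.5 m^3/h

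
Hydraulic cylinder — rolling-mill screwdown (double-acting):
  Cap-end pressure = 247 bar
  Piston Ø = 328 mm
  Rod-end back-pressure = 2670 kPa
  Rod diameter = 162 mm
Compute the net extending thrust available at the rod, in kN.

F ≈ 1920 kN

Cap-side area A_cap = π/4 × (328 mm)² = 84500 mm^2
Rod-side annular area A_ann = π/4 × (328² − 162²) = 63880 mm^2
Net thrust = P_cap·A_cap − P_rod·A_ann = 2087 kN − 170.6 kN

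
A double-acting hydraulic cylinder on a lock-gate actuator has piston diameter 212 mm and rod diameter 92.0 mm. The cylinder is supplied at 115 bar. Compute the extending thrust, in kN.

F ≈ 406 kN

Cap-side area A_cap = π/4 × (212 mm)² = 35300 mm^2
F = P × A_cap = 115 bar × A_cap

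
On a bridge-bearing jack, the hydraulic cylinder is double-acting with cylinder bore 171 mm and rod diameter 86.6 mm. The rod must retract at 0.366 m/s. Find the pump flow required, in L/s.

Rod-side annular area A_ann = π/4 × (171² − 86.6²) = 17080 mm^2
Q = A × v

Q ≈ 6.25 L/s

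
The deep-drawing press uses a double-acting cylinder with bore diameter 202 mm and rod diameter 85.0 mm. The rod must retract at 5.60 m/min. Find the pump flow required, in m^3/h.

Rod-side annular area A_ann = π/4 × (202² − 85.0²) = 26370 mm^2
Q = A × v

Q ≈ 8.86 m^3/h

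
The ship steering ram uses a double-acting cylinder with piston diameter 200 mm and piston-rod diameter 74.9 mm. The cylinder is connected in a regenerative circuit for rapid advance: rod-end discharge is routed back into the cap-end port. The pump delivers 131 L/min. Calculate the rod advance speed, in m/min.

In regeneration the rod-end outflow joins the pump flow into the cap end, so the net volume the pump must supply per unit advance equals the rod cross-section area.
Rod cross-section A_rod = π/4 × (74.9 mm)² = 4406 mm^2
v = Q_pump / A_rod

v ≈ 29.7 m/min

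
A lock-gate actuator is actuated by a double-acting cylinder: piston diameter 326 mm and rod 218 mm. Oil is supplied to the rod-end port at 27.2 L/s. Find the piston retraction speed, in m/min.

Rod-side annular area A_ann = π/4 × (326² − 218²) = 46140 mm^2
Flow into the rod-end port fills the annular volume.
v = Q / A

v ≈ 35.4 m/min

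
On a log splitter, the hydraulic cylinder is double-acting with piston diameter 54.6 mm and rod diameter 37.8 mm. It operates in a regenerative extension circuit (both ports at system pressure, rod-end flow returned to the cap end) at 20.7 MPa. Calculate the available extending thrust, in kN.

With equal pressure on both faces, forces on the annular region cancel; the net push is pressure × rod cross-section.
Rod cross-section A_rod = π/4 × (37.8 mm)² = 1122 mm^2
F = P × A_rod

F ≈ 23.2 kN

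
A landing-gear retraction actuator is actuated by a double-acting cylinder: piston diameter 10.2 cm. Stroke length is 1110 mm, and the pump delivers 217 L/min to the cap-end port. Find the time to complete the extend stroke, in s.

t ≈ 2.51 s

Cap-side area A_cap = π/4 × (10.2 cm)² = 81.71 cm^2
Swept volume V = A × L; t = V / Q = A·L / Q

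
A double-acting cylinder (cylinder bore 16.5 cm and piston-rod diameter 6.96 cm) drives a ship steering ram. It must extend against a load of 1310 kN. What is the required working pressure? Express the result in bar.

Cap-side area A_cap = π/4 × (16.5 cm)² = 213.8 cm^2
P = F / A = 1310 kN / A

P ≈ 613 bar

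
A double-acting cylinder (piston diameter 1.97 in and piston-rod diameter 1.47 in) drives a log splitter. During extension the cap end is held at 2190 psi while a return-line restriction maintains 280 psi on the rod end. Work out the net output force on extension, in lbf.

Cap-side area A_cap = π/4 × (1.97 in)² = 3.048 in^2
Rod-side annular area A_ann = π/4 × (1.97² − 1.47²) = 1.351 in^2
Net thrust = P_cap·A_cap − P_rod·A_ann = 6675 lbf − 378.2 lbf

F ≈ 6300 lbf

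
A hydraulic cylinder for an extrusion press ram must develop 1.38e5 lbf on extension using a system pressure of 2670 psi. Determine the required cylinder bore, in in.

D ≈ 8.11 in

Extension force acts on the full piston face: F = P × (π/4)D².
D = √(4F / (πP)) = √(4 × 1.38e5 lbf / (π × 2670 psi))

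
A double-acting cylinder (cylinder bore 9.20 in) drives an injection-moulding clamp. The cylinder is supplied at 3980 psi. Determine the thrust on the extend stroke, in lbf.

Cap-side area A_cap = π/4 × (9.20 in)² = 66.48 in^2
F = P × A_cap = 3980 psi × A_cap

F ≈ 2.65e5 lbf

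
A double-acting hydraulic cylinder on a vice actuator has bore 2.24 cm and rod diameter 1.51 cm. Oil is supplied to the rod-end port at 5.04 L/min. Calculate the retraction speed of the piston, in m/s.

v ≈ 0.391 m/s

Rod-side annular area A_ann = π/4 × (2.24² − 1.51²) = 2.150 cm^2
Flow into the rod-end port fills the annular volume.
v = Q / A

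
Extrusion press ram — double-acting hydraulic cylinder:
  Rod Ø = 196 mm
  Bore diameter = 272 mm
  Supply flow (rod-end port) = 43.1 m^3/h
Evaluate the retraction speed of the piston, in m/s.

Rod-side annular area A_ann = π/4 × (272² − 196²) = 27940 mm^2
Flow into the rod-end port fills the annular volume.
v = Q / A

v ≈ 0.429 m/s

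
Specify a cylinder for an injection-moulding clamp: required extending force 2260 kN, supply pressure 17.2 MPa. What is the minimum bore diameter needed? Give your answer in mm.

D ≈ 409 mm

Extension force acts on the full piston face: F = P × (π/4)D².
D = √(4F / (πP)) = √(4 × 2260 kN / (π × 17.2 MPa))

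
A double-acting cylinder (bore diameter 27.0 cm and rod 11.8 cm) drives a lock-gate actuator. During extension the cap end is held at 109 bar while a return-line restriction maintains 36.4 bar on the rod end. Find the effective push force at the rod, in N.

Cap-side area A_cap = π/4 × (27.0 cm)² = 572.6 cm^2
Rod-side annular area A_ann = π/4 × (27.0² − 11.8²) = 463.2 cm^2
Net thrust = P_cap·A_cap − P_rod·A_ann = 6.241e5 N − 1.686e5 N

F ≈ 4.55e5 N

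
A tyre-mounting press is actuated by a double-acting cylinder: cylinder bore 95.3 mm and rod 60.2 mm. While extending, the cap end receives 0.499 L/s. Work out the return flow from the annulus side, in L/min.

Q_out ≈ 18.0 L/min

Cap-side area A_cap = π/4 × (95.3 mm)² = 7133 mm^2
Rod-side annular area A_ann = π/4 × (95.3² − 60.2²) = 4287 mm^2
Piston speed v = Q_in/A_cap; rod-end outflow Q_out = v × A_ann = Q_in × A_ann/A_cap.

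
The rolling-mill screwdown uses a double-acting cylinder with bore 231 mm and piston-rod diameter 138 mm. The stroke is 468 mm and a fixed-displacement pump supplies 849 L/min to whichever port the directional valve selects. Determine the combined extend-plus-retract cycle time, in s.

Cap-side area A_cap = π/4 × (231 mm)² = 41910 mm^2
Rod-side annular area A_ann = π/4 × (231² − 138²) = 26950 mm^2
t_ext = A_cap·L/Q = 1.386 s
t_ret = A_ann·L/Q = 0.8914 s
t_cycle = t_ext + t_ret

t ≈ 2.28 s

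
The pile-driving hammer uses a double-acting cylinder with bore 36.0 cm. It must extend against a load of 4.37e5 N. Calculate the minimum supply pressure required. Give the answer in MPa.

Cap-side area A_cap = π/4 × (36.0 cm)² = 1018 cm^2
P = F / A = 4.37e5 N / A

P ≈ 4.29 MPa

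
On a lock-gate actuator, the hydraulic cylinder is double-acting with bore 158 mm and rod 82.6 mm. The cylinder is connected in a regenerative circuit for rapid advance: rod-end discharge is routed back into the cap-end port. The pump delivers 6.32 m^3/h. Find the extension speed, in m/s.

v ≈ 0.328 m/s

In regeneration the rod-end outflow joins the pump flow into the cap end, so the net volume the pump must supply per unit advance equals the rod cross-section area.
Rod cross-section A_rod = π/4 × (82.6 mm)² = 5359 mm^2
v = Q_pump / A_rod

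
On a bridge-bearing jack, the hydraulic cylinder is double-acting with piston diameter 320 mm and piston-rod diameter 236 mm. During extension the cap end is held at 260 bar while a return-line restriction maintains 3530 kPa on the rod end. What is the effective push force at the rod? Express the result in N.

F ≈ 1.96e6 N

Cap-side area A_cap = π/4 × (320 mm)² = 80420 mm^2
Rod-side annular area A_ann = π/4 × (320² − 236²) = 36680 mm^2
Net thrust = P_cap·A_cap − P_rod·A_ann = 2.091e6 N − 1.295e5 N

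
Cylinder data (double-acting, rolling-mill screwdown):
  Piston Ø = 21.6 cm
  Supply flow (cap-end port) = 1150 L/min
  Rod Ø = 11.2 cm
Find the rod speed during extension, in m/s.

v ≈ 0.523 m/s

Cap-side area A_cap = π/4 × (21.6 cm)² = 366.4 cm^2
v = Q / A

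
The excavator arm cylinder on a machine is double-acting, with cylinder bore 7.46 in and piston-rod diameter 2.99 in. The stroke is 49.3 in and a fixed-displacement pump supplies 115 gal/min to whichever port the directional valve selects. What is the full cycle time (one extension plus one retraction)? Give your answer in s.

t ≈ 8.95 s

Cap-side area A_cap = π/4 × (7.46 in)² = 43.71 in^2
Rod-side annular area A_ann = π/4 × (7.46² − 2.99²) = 36.69 in^2
t_ext = A_cap·L/Q = 4.867 s
t_ret = A_ann·L/Q = 4.085 s
t_cycle = t_ext + t_ret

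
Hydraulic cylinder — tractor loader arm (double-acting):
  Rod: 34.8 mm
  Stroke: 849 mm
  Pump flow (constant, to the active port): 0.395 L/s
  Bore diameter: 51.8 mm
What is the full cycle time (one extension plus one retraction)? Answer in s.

Cap-side area A_cap = π/4 × (51.8 mm)² = 2107 mm^2
Rod-side annular area A_ann = π/4 × (51.8² − 34.8²) = 1156 mm^2
t_ext = A_cap·L/Q = 4.530 s
t_ret = A_ann·L/Q = 2.485 s
t_cycle = t_ext + t_ret

t ≈ 7.01 s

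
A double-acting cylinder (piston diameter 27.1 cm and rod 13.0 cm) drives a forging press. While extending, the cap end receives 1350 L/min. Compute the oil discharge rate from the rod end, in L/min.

Q_out ≈ 1040 L/min

Cap-side area A_cap = π/4 × (27.1 cm)² = 576.8 cm^2
Rod-side annular area A_ann = π/4 × (27.1² − 13.0²) = 444.1 cm^2
Piston speed v = Q_in/A_cap; rod-end outflow Q_out = v × A_ann = Q_in × A_ann/A_cap.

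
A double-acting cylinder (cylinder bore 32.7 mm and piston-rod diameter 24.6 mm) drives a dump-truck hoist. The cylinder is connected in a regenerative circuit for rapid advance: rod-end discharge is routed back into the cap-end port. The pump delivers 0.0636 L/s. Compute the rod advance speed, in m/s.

v ≈ 0.134 m/s

In regeneration the rod-end outflow joins the pump flow into the cap end, so the net volume the pump must supply per unit advance equals the rod cross-section area.
Rod cross-section A_rod = π/4 × (24.6 mm)² = 475.3 mm^2
v = Q_pump / A_rod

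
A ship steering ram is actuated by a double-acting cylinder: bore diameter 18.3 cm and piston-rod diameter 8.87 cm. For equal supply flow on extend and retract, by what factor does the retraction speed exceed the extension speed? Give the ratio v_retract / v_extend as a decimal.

Cap-side area A_cap = π/4 × (18.3 cm)² = 263.0 cm^2
Rod-side annular area A_ann = π/4 × (18.3² − 8.87²) = 201.2 cm^2
For equal Q, v ∝ 1/A, so v_ret/v_ext = A_cap/A_ann.

v_ret/v_ext ≈ 1.31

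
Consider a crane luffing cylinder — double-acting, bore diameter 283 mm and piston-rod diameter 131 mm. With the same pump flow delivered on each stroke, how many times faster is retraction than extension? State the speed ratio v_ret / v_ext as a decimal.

v_ret/v_ext ≈ 1.27

Cap-side area A_cap = π/4 × (283 mm)² = 62900 mm^2
Rod-side annular area A_ann = π/4 × (283² − 131²) = 49420 mm^2
For equal Q, v ∝ 1/A, so v_ret/v_ext = A_cap/A_ann.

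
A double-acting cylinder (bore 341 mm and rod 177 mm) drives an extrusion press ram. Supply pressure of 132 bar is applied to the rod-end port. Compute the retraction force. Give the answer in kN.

Rod-side annular area A_ann = π/4 × (341² − 177²) = 66720 mm^2
On retraction the pressure acts on the annular area (bore minus rod).
F = P × A_ann

F ≈ 881 kN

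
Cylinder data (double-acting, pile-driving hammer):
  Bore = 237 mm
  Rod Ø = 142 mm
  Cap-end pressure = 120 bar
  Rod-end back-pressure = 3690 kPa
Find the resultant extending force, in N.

F ≈ 4.25e5 N

Cap-side area A_cap = π/4 × (237 mm)² = 44120 mm^2
Rod-side annular area A_ann = π/4 × (237² − 142²) = 28280 mm^2
Net thrust = P_cap·A_cap − P_rod·A_ann = 5.294e5 N − 1.043e5 N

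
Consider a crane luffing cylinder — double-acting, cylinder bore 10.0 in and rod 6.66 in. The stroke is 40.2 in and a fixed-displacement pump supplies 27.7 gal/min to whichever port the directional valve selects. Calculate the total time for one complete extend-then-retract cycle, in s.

t ≈ 46.1 s

Cap-side area A_cap = π/4 × (10.0 in)² = 78.54 in^2
Rod-side annular area A_ann = π/4 × (10.0² − 6.66²) = 43.70 in^2
t_ext = A_cap·L/Q = 29.61 s
t_ret = A_ann·L/Q = 16.47 s
t_cycle = t_ext + t_ret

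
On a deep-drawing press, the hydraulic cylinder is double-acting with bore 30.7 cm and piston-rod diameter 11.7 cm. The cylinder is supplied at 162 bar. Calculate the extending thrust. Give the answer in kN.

F ≈ 1200 kN

Cap-side area A_cap = π/4 × (30.7 cm)² = 740.2 cm^2
F = P × A_cap = 162 bar × A_cap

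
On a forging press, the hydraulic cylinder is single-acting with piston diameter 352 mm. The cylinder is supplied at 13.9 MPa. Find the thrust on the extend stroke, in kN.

F ≈ 1350 kN

Cap-side area A_cap = π/4 × (352 mm)² = 97310 mm^2
F = P × A_cap = 13.9 MPa × A_cap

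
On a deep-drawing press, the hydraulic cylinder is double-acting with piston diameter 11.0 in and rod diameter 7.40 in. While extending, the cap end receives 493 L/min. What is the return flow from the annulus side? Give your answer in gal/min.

Cap-side area A_cap = π/4 × (11.0 in)² = 95.03 in^2
Rod-side annular area A_ann = π/4 × (11.0² − 7.40²) = 52.02 in^2
Piston speed v = Q_in/A_cap; rod-end outflow Q_out = v × A_ann = Q_in × A_ann/A_cap.

Q_out ≈ 71.3 gal/min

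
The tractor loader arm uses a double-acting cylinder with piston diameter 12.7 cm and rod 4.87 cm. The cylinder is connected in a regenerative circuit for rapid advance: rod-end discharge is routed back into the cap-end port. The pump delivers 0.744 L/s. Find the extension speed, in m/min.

In regeneration the rod-end outflow joins the pump flow into the cap end, so the net volume the pump must supply per unit advance equals the rod cross-section area.
Rod cross-section A_rod = π/4 × (4.87 cm)² = 18.63 cm^2
v = Q_pump / A_rod

v ≈ 24.0 m/min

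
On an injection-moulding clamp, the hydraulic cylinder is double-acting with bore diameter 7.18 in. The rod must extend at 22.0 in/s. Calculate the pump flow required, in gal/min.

Q ≈ 231 gal/min

Cap-side area A_cap = π/4 × (7.18 in)² = 40.49 in^2
Q = A × v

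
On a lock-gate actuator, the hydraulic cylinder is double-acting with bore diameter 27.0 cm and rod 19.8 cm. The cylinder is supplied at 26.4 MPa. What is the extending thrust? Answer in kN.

F ≈ 1510 kN

Cap-side area A_cap = π/4 × (27.0 cm)² = 572.6 cm^2
F = P × A_cap = 26.4 MPa × A_cap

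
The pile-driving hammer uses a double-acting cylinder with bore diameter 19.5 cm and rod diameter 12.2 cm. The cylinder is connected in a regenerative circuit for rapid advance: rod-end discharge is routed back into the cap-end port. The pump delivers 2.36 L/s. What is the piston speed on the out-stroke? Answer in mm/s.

v ≈ 202 mm/s

In regeneration the rod-end outflow joins the pump flow into the cap end, so the net volume the pump must supply per unit advance equals the rod cross-section area.
Rod cross-section A_rod = π/4 × (12.2 cm)² = 116.9 cm^2
v = Q_pump / A_rod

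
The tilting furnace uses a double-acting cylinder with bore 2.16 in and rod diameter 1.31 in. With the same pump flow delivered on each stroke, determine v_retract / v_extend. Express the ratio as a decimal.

v_ret/v_ext ≈ 1.58

Cap-side area A_cap = π/4 × (2.16 in)² = 3.664 in^2
Rod-side annular area A_ann = π/4 × (2.16² − 1.31²) = 2.317 in^2
For equal Q, v ∝ 1/A, so v_ret/v_ext = A_cap/A_ann.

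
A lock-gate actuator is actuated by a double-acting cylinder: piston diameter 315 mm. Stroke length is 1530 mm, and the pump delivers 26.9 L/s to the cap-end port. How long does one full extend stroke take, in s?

Cap-side area A_cap = π/4 × (315 mm)² = 77930 mm^2
Swept volume V = A × L; t = V / Q = A·L / Q

t ≈ 4.43 s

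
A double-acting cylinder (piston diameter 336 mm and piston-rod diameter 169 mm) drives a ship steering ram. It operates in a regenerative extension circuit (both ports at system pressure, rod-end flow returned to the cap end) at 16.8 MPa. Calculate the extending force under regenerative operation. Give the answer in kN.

F ≈ 377 kN

With equal pressure on both faces, forces on the annular region cancel; the net push is pressure × rod cross-section.
Rod cross-section A_rod = π/4 × (169 mm)² = 22430 mm^2
F = P × A_rod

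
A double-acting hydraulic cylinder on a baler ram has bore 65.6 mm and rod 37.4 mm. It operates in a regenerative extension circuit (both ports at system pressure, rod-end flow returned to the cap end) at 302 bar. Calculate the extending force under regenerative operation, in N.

With equal pressure on both faces, forces on the annular region cancel; the net push is pressure × rod cross-section.
Rod cross-section A_rod = π/4 × (37.4 mm)² = 1099 mm^2
F = P × A_rod

F ≈ 33200 N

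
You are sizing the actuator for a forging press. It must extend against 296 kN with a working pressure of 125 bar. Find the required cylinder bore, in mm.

Extension force acts on the full piston face: F = P × (π/4)D².
D = √(4F / (πP)) = √(4 × 296 kN / (π × 125 bar))

D ≈ 174 mm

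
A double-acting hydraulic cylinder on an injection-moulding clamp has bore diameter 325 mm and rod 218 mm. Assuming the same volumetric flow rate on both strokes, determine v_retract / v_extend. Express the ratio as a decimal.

v_ret/v_ext ≈ 1.82

Cap-side area A_cap = π/4 × (325 mm)² = 82960 mm^2
Rod-side annular area A_ann = π/4 × (325² − 218²) = 45630 mm^2
For equal Q, v ∝ 1/A, so v_ret/v_ext = A_cap/A_ann.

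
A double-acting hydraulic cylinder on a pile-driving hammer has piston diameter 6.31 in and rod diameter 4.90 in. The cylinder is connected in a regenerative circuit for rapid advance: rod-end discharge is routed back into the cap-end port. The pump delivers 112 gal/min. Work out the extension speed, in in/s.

In regeneration the rod-end outflow joins the pump flow into the cap end, so the net volume the pump must supply per unit advance equals the rod cross-section area.
Rod cross-section A_rod = π/4 × (4.90 in)² = 18.86 in^2
v = Q_pump / A_rod

v ≈ 22.9 in/s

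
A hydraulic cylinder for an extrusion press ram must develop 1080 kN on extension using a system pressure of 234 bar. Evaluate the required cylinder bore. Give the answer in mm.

Extension force acts on the full piston face: F = P × (π/4)D².
D = √(4F / (πP)) = √(4 × 1080 kN / (π × 234 bar))

D ≈ 242 mm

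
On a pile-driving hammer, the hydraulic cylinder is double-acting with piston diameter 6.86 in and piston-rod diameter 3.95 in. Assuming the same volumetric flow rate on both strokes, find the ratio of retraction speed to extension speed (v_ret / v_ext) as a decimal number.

Cap-side area A_cap = π/4 × (6.86 in)² = 36.96 in^2
Rod-side annular area A_ann = π/4 × (6.86² − 3.95²) = 24.71 in^2
For equal Q, v ∝ 1/A, so v_ret/v_ext = A_cap/A_ann.

v_ret/v_ext ≈ 1.50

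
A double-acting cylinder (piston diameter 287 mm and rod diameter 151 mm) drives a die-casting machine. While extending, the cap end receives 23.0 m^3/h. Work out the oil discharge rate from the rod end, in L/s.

Cap-side area A_cap = π/4 × (287 mm)² = 64690 mm^2
Rod-side annular area A_ann = π/4 × (287² − 151²) = 46780 mm^2
Piston speed v = Q_in/A_cap; rod-end outflow Q_out = v × A_ann = Q_in × A_ann/A_cap.

Q_out ≈ 4.62 L/s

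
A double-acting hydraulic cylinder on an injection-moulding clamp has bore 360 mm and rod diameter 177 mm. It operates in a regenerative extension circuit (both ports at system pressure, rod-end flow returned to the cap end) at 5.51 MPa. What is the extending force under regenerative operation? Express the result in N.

F ≈ 1.36e5 N

With equal pressure on both faces, forces on the annular region cancel; the net push is pressure × rod cross-section.
Rod cross-section A_rod = π/4 × (177 mm)² = 24610 mm^2
F = P × A_rod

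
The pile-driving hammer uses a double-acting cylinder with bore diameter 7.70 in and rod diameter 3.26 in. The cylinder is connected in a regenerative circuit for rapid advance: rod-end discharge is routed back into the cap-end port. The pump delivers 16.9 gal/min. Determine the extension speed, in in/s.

In regeneration the rod-end outflow joins the pump flow into the cap end, so the net volume the pump must supply per unit advance equals the rod cross-section area.
Rod cross-section A_rod = π/4 × (3.26 in)² = 8.347 in^2
v = Q_pump / A_rod

v ≈ 7.80 in/s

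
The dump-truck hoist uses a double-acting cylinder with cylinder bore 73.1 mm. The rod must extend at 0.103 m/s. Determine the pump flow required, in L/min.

Q ≈ 25.9 L/min

Cap-side area A_cap = π/4 × (73.1 mm)² = 4197 mm^2
Q = A × v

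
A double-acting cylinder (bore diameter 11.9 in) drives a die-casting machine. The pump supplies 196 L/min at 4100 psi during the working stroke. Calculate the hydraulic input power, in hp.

W ≈ 124 hp

Hydraulic power = P × Q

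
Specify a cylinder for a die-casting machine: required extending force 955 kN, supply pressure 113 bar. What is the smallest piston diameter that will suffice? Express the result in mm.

D ≈ 328 mm

Extension force acts on the full piston face: F = P × (π/4)D².
D = √(4F / (πP)) = √(4 × 955 kN / (π × 113 bar))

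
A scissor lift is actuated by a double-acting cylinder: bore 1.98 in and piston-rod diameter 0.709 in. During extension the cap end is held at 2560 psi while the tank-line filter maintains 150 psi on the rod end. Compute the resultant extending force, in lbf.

F ≈ 7480 lbf

Cap-side area A_cap = π/4 × (1.98 in)² = 3.079 in^2
Rod-side annular area A_ann = π/4 × (1.98² − 0.709²) = 2.684 in^2
Net thrust = P_cap·A_cap − P_rod·A_ann = 7882 lbf − 402.6 lbf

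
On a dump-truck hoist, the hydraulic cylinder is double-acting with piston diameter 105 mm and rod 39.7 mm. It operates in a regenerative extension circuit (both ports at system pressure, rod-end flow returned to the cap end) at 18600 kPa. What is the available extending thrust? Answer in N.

F ≈ 23000 N

With equal pressure on both faces, forces on the annular region cancel; the net push is pressure × rod cross-section.
Rod cross-section A_rod = π/4 × (39.7 mm)² = 1238 mm^2
F = P × A_rod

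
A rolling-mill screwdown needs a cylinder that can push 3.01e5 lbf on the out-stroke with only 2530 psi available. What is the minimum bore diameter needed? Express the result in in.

Extension force acts on the full piston face: F = P × (π/4)D².
D = √(4F / (πP)) = √(4 × 3.01e5 lbf / (π × 2530 psi))

D ≈ 12.3 in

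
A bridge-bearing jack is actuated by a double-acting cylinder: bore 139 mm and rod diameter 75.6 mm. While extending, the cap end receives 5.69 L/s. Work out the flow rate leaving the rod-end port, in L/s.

Q_out ≈ 4.01 L/s

Cap-side area A_cap = π/4 × (139 mm)² = 15170 mm^2
Rod-side annular area A_ann = π/4 × (139² − 75.6²) = 10690 mm^2
Piston speed v = Q_in/A_cap; rod-end outflow Q_out = v × A_ann = Q_in × A_ann/A_cap.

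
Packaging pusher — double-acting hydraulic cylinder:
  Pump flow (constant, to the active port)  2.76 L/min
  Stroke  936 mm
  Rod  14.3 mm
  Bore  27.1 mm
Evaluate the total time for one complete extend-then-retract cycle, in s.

t ≈ 20.2 s

Cap-side area A_cap = π/4 × (27.1 mm)² = 576.8 mm^2
Rod-side annular area A_ann = π/4 × (27.1² − 14.3²) = 416.2 mm^2
t_ext = A_cap·L/Q = 11.74 s
t_ret = A_ann·L/Q = 8.469 s
t_cycle = t_ext + t_ret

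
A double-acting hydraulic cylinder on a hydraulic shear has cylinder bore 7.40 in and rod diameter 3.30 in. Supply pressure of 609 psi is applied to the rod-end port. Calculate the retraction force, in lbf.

F ≈ 21000 lbf

Rod-side annular area A_ann = π/4 × (7.40² − 3.30²) = 34.46 in^2
On retraction the pressure acts on the annular area (bore minus rod).
F = P × A_ann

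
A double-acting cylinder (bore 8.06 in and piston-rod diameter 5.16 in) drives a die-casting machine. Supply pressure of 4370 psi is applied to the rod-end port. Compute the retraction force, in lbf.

Rod-side annular area A_ann = π/4 × (8.06² − 5.16²) = 30.11 in^2
On retraction the pressure acts on the annular area (bore minus rod).
F = P × A_ann

F ≈ 1.32e5 lbf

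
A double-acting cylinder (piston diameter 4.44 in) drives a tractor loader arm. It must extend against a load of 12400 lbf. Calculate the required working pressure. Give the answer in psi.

Cap-side area A_cap = π/4 × (4.44 in)² = 15.48 in^2
P = F / A = 12400 lbf / A

P ≈ 801 psi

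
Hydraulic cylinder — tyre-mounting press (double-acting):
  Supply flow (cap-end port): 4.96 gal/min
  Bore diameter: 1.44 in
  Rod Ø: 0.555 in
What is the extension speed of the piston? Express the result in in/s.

Cap-side area A_cap = π/4 × (1.44 in)² = 1.629 in^2
v = Q / A

v ≈ 11.7 in/s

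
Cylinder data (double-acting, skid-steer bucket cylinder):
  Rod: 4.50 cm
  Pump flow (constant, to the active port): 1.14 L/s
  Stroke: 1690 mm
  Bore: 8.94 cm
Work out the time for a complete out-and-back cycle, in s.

t ≈ 16.3 s

Cap-side area A_cap = π/4 × (8.94 cm)² = 62.77 cm^2
Rod-side annular area A_ann = π/4 × (8.94² − 4.50²) = 46.87 cm^2
t_ext = A_cap·L/Q = 9.306 s
t_ret = A_ann·L/Q = 6.948 s
t_cycle = t_ext + t_ret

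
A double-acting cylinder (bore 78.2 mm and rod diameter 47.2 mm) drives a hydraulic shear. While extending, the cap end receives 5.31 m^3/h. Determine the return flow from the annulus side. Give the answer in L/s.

Cap-side area A_cap = π/4 × (78.2 mm)² = 4803 mm^2
Rod-side annular area A_ann = π/4 × (78.2² − 47.2²) = 3053 mm^2
Piston speed v = Q_in/A_cap; rod-end outflow Q_out = v × A_ann = Q_in × A_ann/A_cap.

Q_out ≈ 0.938 L/s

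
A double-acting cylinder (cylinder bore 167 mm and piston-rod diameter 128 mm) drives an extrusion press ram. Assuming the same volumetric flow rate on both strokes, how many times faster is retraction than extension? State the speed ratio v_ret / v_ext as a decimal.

v_ret/v_ext ≈ 2.42

Cap-side area A_cap = π/4 × (167 mm)² = 21900 mm^2
Rod-side annular area A_ann = π/4 × (167² − 128²) = 9036 mm^2
For equal Q, v ∝ 1/A, so v_ret/v_ext = A_cap/A_ann.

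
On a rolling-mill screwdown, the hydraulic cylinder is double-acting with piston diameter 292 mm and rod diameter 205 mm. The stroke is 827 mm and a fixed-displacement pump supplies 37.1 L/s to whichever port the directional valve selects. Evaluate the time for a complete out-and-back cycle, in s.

t ≈ 2.25 s

Cap-side area A_cap = π/4 × (292 mm)² = 66970 mm^2
Rod-side annular area A_ann = π/4 × (292² − 205²) = 33960 mm^2
t_ext = A_cap·L/Q = 1.493 s
t_ret = A_ann·L/Q = 0.7570 s
t_cycle = t_ext + t_ret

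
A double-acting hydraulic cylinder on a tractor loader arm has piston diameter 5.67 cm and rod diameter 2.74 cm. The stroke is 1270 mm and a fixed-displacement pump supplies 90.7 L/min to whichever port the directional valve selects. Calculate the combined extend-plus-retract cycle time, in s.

Cap-side area A_cap = π/4 × (5.67 cm)² = 25.25 cm^2
Rod-side annular area A_ann = π/4 × (5.67² − 2.74²) = 19.35 cm^2
t_ext = A_cap·L/Q = 2.121 s
t_ret = A_ann·L/Q = 1.626 s
t_cycle = t_ext + t_ret

t ≈ 3.75 s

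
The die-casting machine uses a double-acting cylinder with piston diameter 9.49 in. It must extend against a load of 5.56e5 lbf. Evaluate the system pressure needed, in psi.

Cap-side area A_cap = π/4 × (9.49 in)² = 70.73 in^2
P = F / A = 5.56e5 lbf / A

P ≈ 7860 psi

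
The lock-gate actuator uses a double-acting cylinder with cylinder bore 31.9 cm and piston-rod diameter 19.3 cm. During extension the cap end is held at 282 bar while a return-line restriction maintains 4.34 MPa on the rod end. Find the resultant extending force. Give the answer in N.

Cap-side area A_cap = π/4 × (31.9 cm)² = 799.2 cm^2
Rod-side annular area A_ann = π/4 × (31.9² − 19.3²) = 506.7 cm^2
Net thrust = P_cap·A_cap − P_rod·A_ann = 2.254e6 N − 2.199e5 N

F ≈ 2.03e6 N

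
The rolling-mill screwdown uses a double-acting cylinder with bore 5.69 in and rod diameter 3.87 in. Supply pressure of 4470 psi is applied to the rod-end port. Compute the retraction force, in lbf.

Rod-side annular area A_ann = π/4 × (5.69² − 3.87²) = 13.67 in^2
On retraction the pressure acts on the annular area (bore minus rod).
F = P × A_ann

F ≈ 61100 lbf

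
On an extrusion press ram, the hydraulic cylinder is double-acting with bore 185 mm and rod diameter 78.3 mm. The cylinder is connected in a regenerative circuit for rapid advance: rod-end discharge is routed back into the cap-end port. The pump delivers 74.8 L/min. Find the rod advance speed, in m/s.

In regeneration the rod-end outflow joins the pump flow into the cap end, so the net volume the pump must supply per unit advance equals the rod cross-section area.
Rod cross-section A_rod = π/4 × (78.3 mm)² = 4815 mm^2
v = Q_pump / A_rod

v ≈ 0.259 m/s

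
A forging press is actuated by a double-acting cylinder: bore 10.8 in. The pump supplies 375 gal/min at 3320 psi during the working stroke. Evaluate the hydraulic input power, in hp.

Hydraulic power = P × Q

W ≈ 726 hp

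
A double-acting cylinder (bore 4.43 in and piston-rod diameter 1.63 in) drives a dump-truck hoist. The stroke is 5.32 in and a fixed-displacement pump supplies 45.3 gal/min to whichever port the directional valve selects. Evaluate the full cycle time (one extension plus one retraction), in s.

Cap-side area A_cap = π/4 × (4.43 in)² = 15.41 in^2
Rod-side annular area A_ann = π/4 × (4.43² − 1.63²) = 13.33 in^2
t_ext = A_cap·L/Q = 0.4702 s
t_ret = A_ann·L/Q = 0.4065 s
t_cycle = t_ext + t_ret

t ≈ 0.877 s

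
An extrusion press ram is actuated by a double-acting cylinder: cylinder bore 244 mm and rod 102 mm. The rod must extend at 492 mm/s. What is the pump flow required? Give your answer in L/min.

Cap-side area A_cap = π/4 × (244 mm)² = 46760 mm^2
Q = A × v

Q ≈ 1380 L/min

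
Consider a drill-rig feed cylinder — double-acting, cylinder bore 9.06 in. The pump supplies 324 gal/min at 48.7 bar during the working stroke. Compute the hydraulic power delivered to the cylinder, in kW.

Hydraulic power = P × Q

W ≈ 99.5 kW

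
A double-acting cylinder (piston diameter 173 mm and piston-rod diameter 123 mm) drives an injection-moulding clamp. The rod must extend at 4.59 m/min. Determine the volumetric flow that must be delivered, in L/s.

Cap-side area A_cap = π/4 × (173 mm)² = 23510 mm^2
Q = A × v

Q ≈ 1.80 L/s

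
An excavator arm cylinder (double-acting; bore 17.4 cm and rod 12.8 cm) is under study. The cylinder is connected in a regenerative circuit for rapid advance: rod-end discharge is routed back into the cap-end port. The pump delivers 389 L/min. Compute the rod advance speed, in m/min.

v ≈ 30.2 m/min

In regeneration the rod-end outflow joins the pump flow into the cap end, so the net volume the pump must supply per unit advance equals the rod cross-section area.
Rod cross-section A_rod = π/4 × (12.8 cm)² = 128.7 cm^2
v = Q_pump / A_rod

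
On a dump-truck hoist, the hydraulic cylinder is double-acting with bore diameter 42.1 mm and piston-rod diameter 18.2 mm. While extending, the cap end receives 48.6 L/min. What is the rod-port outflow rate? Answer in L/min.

Cap-side area A_cap = π/4 × (42.1 mm)² = 1392 mm^2
Rod-side annular area A_ann = π/4 × (42.1² − 18.2²) = 1132 mm^2
Piston speed v = Q_in/A_cap; rod-end outflow Q_out = v × A_ann = Q_in × A_ann/A_cap.

Q_out ≈ 39.5 L/min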